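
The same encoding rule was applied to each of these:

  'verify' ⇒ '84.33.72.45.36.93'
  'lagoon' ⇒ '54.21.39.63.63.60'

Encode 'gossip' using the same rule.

39.63.75.75.45.66

v(#22)→84 and e(#5)→33: differences scale by 3, so n = 3·pos + 18. Each letter becomes 3×(its alphabet position, a=1..z=26) + 18.
For gossip: g=7→39, o=15→63, s=19→75, s=19→75, i=9→45, p=16→66.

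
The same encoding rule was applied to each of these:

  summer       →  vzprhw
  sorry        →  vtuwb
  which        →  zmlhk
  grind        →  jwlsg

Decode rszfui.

Shifts by position in summer: pos 0: s→v (+3), pos 1: u→z (+5), pos 2: m→p (+3), pos 3: m→r (+5) — repeating every 2. It's a Vigenère-style cipher with numeric key [3,5]: position i shifts by key[i mod 2].
Decoding rszfui: r−3=o, s−5=n, z−3=w, f−5=a, u−3=r, i−5=d.

onward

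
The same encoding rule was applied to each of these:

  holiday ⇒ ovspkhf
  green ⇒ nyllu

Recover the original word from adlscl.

Compare letters: h→o is +7, o→v is +7, l→s is +7 — a constant shift. This is a Caesar cipher with shift 7.
Undoing it on adlscl: a−7=t, d−7=w, l−7=e, s−7=l, c−7=v, l−7=e.

twelve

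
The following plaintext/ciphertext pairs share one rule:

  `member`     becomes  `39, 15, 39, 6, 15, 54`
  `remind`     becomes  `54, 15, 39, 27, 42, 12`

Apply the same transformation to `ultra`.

63, 36, 60, 54, 3

m(#13)→39 and e(#5)→15: differences scale by 3, so n = 3·pos + 0. The formula is n = 3×(alphabet index, a=1).
For ultra: u=21→63, l=12→36, t=20→60, r=18→54, a=1→3.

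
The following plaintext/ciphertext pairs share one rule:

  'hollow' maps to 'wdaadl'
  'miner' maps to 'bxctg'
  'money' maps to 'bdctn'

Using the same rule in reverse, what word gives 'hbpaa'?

small

Compare letters: h→w is +15, o→d is +15, l→a is +15 — a constant shift. It's a constant shift of +15 (ROT15).
Reversing it on hbpaa: h−15=s, b−15=m, p−15=a, a−15=l, a−15=l.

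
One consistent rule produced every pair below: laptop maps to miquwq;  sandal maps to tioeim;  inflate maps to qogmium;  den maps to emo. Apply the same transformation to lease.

Two shifts are in play — +8 for a/e/i/o/u, +1 for every other letter.
On lease: l(cons)+1=m, e(vowel)+8=m, a(vowel)+8=i, s(cons)+1=t, e(vowel)+8=m.

mmitm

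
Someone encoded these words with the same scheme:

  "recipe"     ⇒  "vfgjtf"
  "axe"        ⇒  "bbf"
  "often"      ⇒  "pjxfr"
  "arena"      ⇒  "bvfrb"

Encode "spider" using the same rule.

wtjhfv

The shift depends on letter class: consonant r→v is +4, but vowel e→f is +1. Vowels shift forward by 1 and consonants shift forward by 4.
Applying it to spider: s(cons)+4=w, p(cons)+4=t, i(vowel)+1=j, d(cons)+4=h, e(vowel)+1=f, r(cons)+4=v.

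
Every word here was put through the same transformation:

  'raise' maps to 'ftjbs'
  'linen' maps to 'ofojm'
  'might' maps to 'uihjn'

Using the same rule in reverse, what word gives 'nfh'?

Read the word backwards and shift each letter +1.
Decoding nfh: shift back: n−1=m, f−1=e, h−1=g → meg; then reverse → gem.

gem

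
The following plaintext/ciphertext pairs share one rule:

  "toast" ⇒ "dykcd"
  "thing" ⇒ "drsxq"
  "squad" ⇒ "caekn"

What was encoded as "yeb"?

our

It's a constant shift of +10 (ROT10).
Decoding yeb: y−10=o, e−10=u, b−10=r.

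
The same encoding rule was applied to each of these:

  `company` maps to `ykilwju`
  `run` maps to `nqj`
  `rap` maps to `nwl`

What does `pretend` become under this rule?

Compare letters: c→y is +22, o→k is +22, m→i is +22 — a constant shift. This is a Caesar cipher with shift 22.
On pretend: p+22=l, r+22=n, e+22=a, t+22=p, e+22=a, n+22=j, d+22=z.

lnapajz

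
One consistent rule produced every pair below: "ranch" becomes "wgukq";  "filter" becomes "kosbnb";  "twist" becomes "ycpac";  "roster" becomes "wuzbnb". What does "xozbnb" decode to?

In ranch: r→w is +5, a→g is +6, n→u is +7, c→k is +8 — the shift increases by 1 each position. Each letter shifts forward by (position + 5), i.e. 5, 6, 7, … — the shift grows by one for each successive letter.
Decoding xozbnb: x−5=s, o−6=i, z−7=s, b−8=t, n−9=e, b−10=r.

sister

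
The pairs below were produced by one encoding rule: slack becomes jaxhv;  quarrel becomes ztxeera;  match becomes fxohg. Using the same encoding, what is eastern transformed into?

s(18)→j(9) and l(11)→a(0) fit y≡5x+23 (mod 26); the inverse of 5 mod 26 is 21. Each letter's alphabet position (a=0..z=25) is mapped through 5·x+23 mod 26 — an affine cipher.
On eastern: e(4)→5·4+23≡17=r; a(0)→5·0+23≡23=x; s(18)→5·18+23≡9=j; t(19)→5·19+23≡14=o; e(4)→5·4+23≡17=r; r(17)→5·17+23≡4=e; n(13)→5·13+23≡10=k (all mod 26).

rxjorek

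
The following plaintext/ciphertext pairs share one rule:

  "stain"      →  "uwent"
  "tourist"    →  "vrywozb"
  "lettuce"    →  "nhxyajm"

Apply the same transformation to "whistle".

ykmxzsm

In stain: s→u is +2, t→w is +3, a→e is +4, i→n is +5 — the shift increases by 1 each position. The shift increases by 1 at each position, starting from +2: 2, 3, 4, ….
On whistle: w+2=y, h+3=k, i+4=m, s+5=x, t+6=z, l+7=s, e+8=m.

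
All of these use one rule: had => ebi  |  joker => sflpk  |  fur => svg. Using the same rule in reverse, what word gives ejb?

Two steps: reverse the string, then apply a Caesar shift of +1.
Undoing it on ejb: shift back: e−1=d, j−1=i, b−1=a → dia; then reverse → aid.

aid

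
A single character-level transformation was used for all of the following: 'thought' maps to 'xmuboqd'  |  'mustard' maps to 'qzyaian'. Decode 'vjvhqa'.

Each letter shifts forward by (position + 4), i.e. 4, 5, 6, … — the shift grows by one for each successive letter.
Decoding vjvhqa: v−4=r, j−5=e, v−6=p, h−7=a, q−8=i, a−9=r.

repair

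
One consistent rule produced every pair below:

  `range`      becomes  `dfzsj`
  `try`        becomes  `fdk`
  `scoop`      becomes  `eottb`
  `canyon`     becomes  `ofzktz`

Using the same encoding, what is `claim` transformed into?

Two shifts are in play — +5 for a/e/i/o/u, +12 for every other letter.
On claim: c(cons)+12=o, l(cons)+12=x, a(vowel)+5=f, i(vowel)+5=n, m(cons)+12=y.

oxfny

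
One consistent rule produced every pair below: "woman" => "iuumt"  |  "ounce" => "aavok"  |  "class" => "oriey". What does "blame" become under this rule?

Shifts by position in woman: pos 0: w→i (+12), pos 1: o→u (+6), pos 2: m→u (+8), pos 3: a→m (+12), pos 4: n→t (+6) — repeating every 3. The shifts repeat in a cycle of length 3: positions 0,1,… shift by +12, +6, +8, then the pattern repeats.
On blame: b+12=n, l+6=r, a+8=i, m+12=y, e+6=k.

nriyk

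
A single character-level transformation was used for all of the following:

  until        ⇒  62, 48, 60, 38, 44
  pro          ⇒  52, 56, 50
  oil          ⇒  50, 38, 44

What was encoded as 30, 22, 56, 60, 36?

earth

u(#21)→62 and n(#14)→48: differences scale by 2, so n = 2·pos + 20. With a=1..z=26, the number is 2·pos + 20.
Reversing it on 30, 22, 56, 60, 36: 30→(30−20)÷2=5=e, 22→(22−20)÷2=1=a, 56→(56−20)÷2=18=r, 60→(60−20)÷2=20=t, 36→(36−20)÷2=8=h.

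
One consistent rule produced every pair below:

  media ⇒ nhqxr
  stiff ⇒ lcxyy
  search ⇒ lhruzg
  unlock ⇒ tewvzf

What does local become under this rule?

wvzrw

m(12)→n(13) and e(4)→h(7) fit y≡17x+17 (mod 26); the inverse of 17 mod 26 is 23. This is an affine cipher: with a=0,…,z=25, each position x becomes (17x+17) mod 26.
Applying it to local: l(11)→17·11+17≡22=w; o(14)→17·14+17≡21=v; c(2)→17·2+17≡25=z; a(0)→17·0+17≡17=r; l(11)→17·11+17≡22=w (all mod 26).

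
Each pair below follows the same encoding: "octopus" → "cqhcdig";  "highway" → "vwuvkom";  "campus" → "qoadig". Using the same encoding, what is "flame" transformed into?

tzoas

Each letter is shifted forward by 14 in the alphabet (a Caesar shift of +14).
On flame: f+14=t, l+14=z, a+14=o, m+14=a, e+14=s.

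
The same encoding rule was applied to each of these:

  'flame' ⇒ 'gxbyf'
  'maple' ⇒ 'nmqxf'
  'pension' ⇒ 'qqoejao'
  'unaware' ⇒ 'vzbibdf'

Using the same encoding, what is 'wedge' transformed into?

Shifts by position in flame: pos 0: f→g (+1), pos 1: l→x (+12), pos 2: a→b (+1), pos 3: m→y (+12) — repeating every 2. The shifts repeat in a cycle of length 2: positions 0,1,… shift by +1, +12, then the pattern repeats.
Applying it to wedge: w+1=x, e+12=q, d+1=e, g+12=s, e+1=f.

xqesf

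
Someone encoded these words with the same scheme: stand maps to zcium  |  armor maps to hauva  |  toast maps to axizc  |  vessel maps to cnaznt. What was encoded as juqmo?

cliff

Shifts by position in stand: pos 0: s→z (+7), pos 1: t→c (+9), pos 2: a→i (+8), pos 3: n→u (+7), pos 4: d→m (+9) — repeating every 3. A repeating key of period 3 is used — shifts +7, +9, +8 over and over.
Reversing it on juqmo: j−7=c, u−9=l, q−8=i, m−7=f, o−9=f.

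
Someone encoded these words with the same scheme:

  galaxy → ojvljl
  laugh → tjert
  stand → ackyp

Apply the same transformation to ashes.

ibrpe

The shift increases by 1 at each position, starting from +8: 8, 9, 10, ….
Applying it to ashes: a+8=i, s+9=b, h+10=r, e+11=p, s+12=e.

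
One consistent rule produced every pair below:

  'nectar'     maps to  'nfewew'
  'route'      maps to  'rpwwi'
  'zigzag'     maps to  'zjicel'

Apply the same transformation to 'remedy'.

Letter i (0-indexed) is shifted by i+0, so successive shifts are 0, 1, 2, ….
For remedy: r+0=r, e+1=f, m+2=o, e+3=h, d+4=h, y+5=d.

rfohhd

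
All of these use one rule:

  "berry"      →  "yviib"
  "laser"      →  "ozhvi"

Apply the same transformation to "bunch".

yfmxs

Each pair mirrors across the alphabet (b↔y, e↔v, r↔i): positions sum to 25. Each letter is replaced by its mirror in the alphabet: a↔z, b↔y, c↔x, and so on (the Atbash cipher).
Applying it to bunch: b↔y, u↔f, n↔m, c↔x, h↔s.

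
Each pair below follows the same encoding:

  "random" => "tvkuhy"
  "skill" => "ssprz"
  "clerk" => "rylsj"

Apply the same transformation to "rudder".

The output letters match the input read backwards, each shifted +7: random reversed is modnar. Two steps: reverse the string, then apply a Caesar shift of +7.
For rudder: reverse → reddur; then shift: r+7=y, e+7=l, d+7=k, d+7=k, u+7=b, r+7=y.

ylkkby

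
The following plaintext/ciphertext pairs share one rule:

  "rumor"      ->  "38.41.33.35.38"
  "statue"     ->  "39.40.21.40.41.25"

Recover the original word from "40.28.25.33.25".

r is letter #18 and maps to 38: an offset of 20. Letters become their 1-based position plus 20 (so a→21, b→22, …).
Undoing it on 40.28.25.33.25: 40→(40−20)÷1=20=t, 28→(28−20)÷1=8=h, 25→(25−20)÷1=5=e, 33→(33−20)÷1=13=m, 25→(25−20)÷1=5=e.

theme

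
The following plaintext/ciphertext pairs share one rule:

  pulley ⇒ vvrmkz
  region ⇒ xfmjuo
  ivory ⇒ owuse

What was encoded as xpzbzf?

Shifts by position in pulley: pos 0: p→v (+6), pos 1: u→v (+1), pos 2: l→r (+6), pos 3: l→m (+1) — repeating every 2. The shifts repeat in a cycle of length 2: positions 0,1,… shift by +6, +1, then the pattern repeats.
Undoing it on xpzbzf: x−6=r, p−1=o, z−6=t, b−1=a, z−6=t, f−1=e.

rotate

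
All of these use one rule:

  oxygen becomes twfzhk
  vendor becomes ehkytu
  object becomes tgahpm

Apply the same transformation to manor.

o(14)→t(19) and x(23)→w(22) fit y≡9x+23 (mod 26); the inverse of 9 mod 26 is 3. Treating letters as 0–25, the rule is x ↦ 9x + 23 (mod 26).
On manor: m(12)→9·12+23≡1=b; a(0)→9·0+23≡23=x; n(13)→9·13+23≡10=k; o(14)→9·14+23≡19=t; r(17)→9·17+23≡20=u (all mod 26).

bxktu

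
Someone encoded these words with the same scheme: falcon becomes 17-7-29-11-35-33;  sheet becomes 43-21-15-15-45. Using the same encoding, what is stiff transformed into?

43-45-23-17-17

Each letter becomes 2×(its alphabet position, a=1..z=26) + 5.
For stiff: s=19→43, t=20→45, i=9→23, f=6→17, f=6→17.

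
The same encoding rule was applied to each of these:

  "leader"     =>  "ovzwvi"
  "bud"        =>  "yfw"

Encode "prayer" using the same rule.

kizbvi

Each pair mirrors across the alphabet (l↔o, e↔v, a↔z): positions sum to 25. Letters are reflected about the middle of the alphabet (position → 25−position): Atbash.
Applying it to prayer: p↔k, r↔i, a↔z, y↔b, e↔v, r↔i.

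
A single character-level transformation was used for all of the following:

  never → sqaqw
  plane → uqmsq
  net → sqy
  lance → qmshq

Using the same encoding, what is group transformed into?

lwagu

Vowels shift forward by 12 and consonants shift forward by 5.
For group: g(cons)+5=l, r(cons)+5=w, o(vowel)+12=a, u(vowel)+12=g, p(cons)+5=u.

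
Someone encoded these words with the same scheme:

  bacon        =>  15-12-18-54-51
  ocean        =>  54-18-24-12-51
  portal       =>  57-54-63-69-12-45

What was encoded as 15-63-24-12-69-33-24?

breathe

b(#2)→15 and a(#1)→12: differences scale by 3, so n = 3·pos + 9. The formula is n = 3×(alphabet index, a=1) + 9.
Reversing it on 15-63-24-12-69-33-24: 15→(15−9)÷3=2=b, 63→(63−9)÷3=18=r, 24→(24−9)÷3=5=e, 12→(12−9)÷3=1=a, 69→(69−9)÷3=20=t, 33→(33−9)÷3=8=h, 24→(24−9)÷3=5=e.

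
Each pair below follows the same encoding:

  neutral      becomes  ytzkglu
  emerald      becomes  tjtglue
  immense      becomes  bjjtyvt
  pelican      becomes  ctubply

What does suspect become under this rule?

vzvctpk

n(13)→y(24) and e(4)→t(19) fit y≡15x+11 (mod 26); the inverse of 15 mod 26 is 7. This is an affine cipher: with a=0,…,z=25, each position x becomes (15x+11) mod 26.
Applying it to suspect: s(18)→15·18+11≡21=v; u(20)→15·20+11≡25=z; s(18)→15·18+11≡21=v; p(15)→15·15+11≡2=c; e(4)→15·4+11≡19=t; c(2)→15·2+11≡15=p; t(19)→15·19+11≡10=k (all mod 26).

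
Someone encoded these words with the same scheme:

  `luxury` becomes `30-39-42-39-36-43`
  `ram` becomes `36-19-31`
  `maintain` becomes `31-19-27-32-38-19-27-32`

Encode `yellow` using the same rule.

43-23-30-30-33-41

The number is (letter's place in the alphabet, a=1) + 18.
Applying it to yellow: y=25→43, e=5→23, l=12→30, l=12→30, o=15→33, w=23→41.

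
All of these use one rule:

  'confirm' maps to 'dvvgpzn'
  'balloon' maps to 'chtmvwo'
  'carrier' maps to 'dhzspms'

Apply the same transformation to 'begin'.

Shifts by position in confirm: pos 0: c→d (+1), pos 1: o→v (+7), pos 2: n→v (+8), pos 3: f→g (+1), pos 4: i→p (+7), pos 5: r→z (+8) — repeating every 3. The shifts repeat in a cycle of length 3: positions 0,1,… shift by +1, +7, +8, then the pattern repeats.
Applying it to begin: b+1=c, e+7=l, g+8=o, i+1=j, n+7=u.

cloju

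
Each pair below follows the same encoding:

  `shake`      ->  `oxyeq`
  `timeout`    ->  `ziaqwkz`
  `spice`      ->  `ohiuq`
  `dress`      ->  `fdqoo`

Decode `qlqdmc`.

s(18)→o(14) and h(7)→x(23) fit y≡11x+24 (mod 26); the inverse of 11 mod 26 is 19. Each letter's alphabet position (a=0..z=25) is mapped through 11·x+24 mod 26 — an affine cipher.
Reversing it on qlqdmc: q(16)→19·(16−24)≡4=e; l(11)→19·(11−24)≡13=n; q(16)→19·(16−24)≡4=e; d(3)→19·(3−24)≡17=r; m(12)→19·(12−24)≡6=g; c(2)→19·(2−24)≡24=y (all mod 26).

energy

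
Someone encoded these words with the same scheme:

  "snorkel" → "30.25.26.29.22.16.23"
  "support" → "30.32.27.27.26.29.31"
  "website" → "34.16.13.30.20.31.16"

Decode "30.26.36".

s is letter #19 and maps to 30: an offset of 11. Each letter is replaced by its alphabet position (a=1..z=26) + 11.
Decoding 30.26.36: 30→(30−11)÷1=19=s, 26→(26−11)÷1=15=o, 36→(36−11)÷1=25=y.

soy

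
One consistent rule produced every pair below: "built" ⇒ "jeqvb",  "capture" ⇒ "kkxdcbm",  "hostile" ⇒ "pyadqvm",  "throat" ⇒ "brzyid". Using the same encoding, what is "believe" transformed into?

Shifts by position in built: pos 0: b→j (+8), pos 1: u→e (+10), pos 2: i→q (+8), pos 3: l→v (+10) — repeating every 2. It's a Vigenère-style cipher with numeric key [8,10]: position i shifts by key[i mod 2].
Applying it to believe: b+8=j, e+10=o, l+8=t, i+10=s, e+8=m, v+10=f, e+8=m.

jotsmfm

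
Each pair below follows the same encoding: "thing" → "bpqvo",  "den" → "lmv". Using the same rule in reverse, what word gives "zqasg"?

Every letter moves 8 places later in the alphabet, wrapping around z→a.
Reversing it on zqasg: z−8=r, q−8=i, a−8=s, s−8=k, g−8=y.

risky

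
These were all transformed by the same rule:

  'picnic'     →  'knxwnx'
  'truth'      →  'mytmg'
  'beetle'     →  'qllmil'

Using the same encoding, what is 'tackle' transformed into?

p(15)→k(10) and i(8)→n(13) fit y≡7x+9 (mod 26); the inverse of 7 mod 26 is 15. This is an affine cipher: with a=0,…,z=25, each position x becomes (7x+9) mod 26.
Applying it to tackle: t(19)→7·19+9≡12=m; a(0)→7·0+9≡9=j; c(2)→7·2+9≡23=x; k(10)→7·10+9≡1=b; l(11)→7·11+9≡8=i; e(4)→7·4+9≡11=l (all mod 26).

mjxbil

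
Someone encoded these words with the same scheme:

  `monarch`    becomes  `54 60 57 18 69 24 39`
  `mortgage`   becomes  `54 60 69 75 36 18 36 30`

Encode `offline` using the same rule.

60 33 33 51 42 57 30

m(#13)→54 and o(#15)→60: differences scale by 3, so n = 3·pos + 15. The formula is n = 3×(alphabet index, a=1) + 15.
On offline: o=15→60, f=6→33, f=6→33, l=12→51, i=9→42, n=14→57, e=5→30.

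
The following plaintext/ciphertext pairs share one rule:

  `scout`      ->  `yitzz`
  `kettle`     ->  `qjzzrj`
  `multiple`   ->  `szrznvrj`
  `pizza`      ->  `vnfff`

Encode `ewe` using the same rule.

Two shifts are in play — +5 for a/e/i/o/u, +6 for every other letter.
On ewe: e(vowel)+5=j, w(cons)+6=c, e(vowel)+5=j.

jcj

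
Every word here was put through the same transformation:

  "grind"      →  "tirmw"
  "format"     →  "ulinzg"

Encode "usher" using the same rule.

Each pair mirrors across the alphabet (g↔t, r↔i, i↔r): positions sum to 25. Letters are reflected about the middle of the alphabet (position → 25−position): Atbash.
For usher: u↔f, s↔h, h↔s, e↔v, r↔i.

fhsvi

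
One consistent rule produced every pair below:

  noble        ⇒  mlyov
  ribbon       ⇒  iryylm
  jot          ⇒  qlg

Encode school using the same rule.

hxsllo

Each pair mirrors across the alphabet (n↔m, o↔l, b↔y): positions sum to 25. Letters are reflected about the middle of the alphabet (position → 25−position): Atbash.
On school: s↔h, c↔x, h↔s, o↔l, o↔l, l↔o.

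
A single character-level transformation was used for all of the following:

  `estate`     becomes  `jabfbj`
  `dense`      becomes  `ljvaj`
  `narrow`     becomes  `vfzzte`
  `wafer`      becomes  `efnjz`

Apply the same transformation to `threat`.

Vowels shift forward by 5 and consonants shift forward by 8.
On threat: t(cons)+8=b, h(cons)+8=p, r(cons)+8=z, e(vowel)+5=j, a(vowel)+5=f, t(cons)+8=b.

bpzjfb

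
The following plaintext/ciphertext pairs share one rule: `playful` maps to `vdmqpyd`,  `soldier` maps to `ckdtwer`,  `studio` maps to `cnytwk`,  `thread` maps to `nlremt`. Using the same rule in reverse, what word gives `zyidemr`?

p(15)→v(21) and l(11)→d(3) fit y≡11x+12 (mod 26); the inverse of 11 mod 26 is 19. This is an affine cipher: with a=0,…,z=25, each position x becomes (11x+12) mod 26.
Undoing it on zyidemr: z(25)→19·(25−12)≡13=n; y(24)→19·(24−12)≡20=u; i(8)→19·(8−12)≡2=c; d(3)→19·(3−12)≡11=l; e(4)→19·(4−12)≡4=e; m(12)→19·(12−12)≡0=a; r(17)→19·(17−12)≡17=r (all mod 26).

nuclear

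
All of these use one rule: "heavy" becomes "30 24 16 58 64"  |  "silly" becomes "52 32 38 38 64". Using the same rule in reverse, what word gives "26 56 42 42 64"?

Each letter becomes 2×(its alphabet position, a=1..z=26) + 14.
Reversing it on 26 56 42 42 64: 26→(26−14)÷2=6=f, 56→(56−14)÷2=21=u, 42→(42−14)÷2=14=n, 42→(42−14)÷2=14=n, 64→(64−14)÷2=25=y.

funny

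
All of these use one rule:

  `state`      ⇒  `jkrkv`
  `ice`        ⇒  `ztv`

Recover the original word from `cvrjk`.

Compare letters: s→j is +17, t→k is +17, a→r is +17 — a constant shift. This is a Caesar cipher with shift 17.
Undoing it on cvrjk: c−17=l, v−17=e, r−17=a, j−17=s, k−17=t.

least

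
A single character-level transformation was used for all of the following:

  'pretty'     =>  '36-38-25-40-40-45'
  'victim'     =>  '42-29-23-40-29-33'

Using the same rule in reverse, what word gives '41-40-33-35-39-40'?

Each letter is replaced by its alphabet position (a=1..z=26) + 20.
Decoding 41-40-33-35-39-40: 41→(41−20)÷1=21=u, 40→(40−20)÷1=20=t, 33→(33−20)÷1=13=m, 35→(35−20)÷1=15=o, 39→(39−20)÷1=19=s, 40→(40−20)÷1=20=t.

utmost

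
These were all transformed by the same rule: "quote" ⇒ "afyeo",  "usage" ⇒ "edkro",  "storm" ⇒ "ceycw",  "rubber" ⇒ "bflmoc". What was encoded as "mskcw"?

A repeating key of period 2 is used — shifts +10, +11 over and over.
Decoding mskcw: m−10=c, s−11=h, k−10=a, c−11=r, w−10=m.

charm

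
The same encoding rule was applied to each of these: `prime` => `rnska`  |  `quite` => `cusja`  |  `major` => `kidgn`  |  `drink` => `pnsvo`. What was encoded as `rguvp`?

pound

p(15)→r(17) and r(17)→n(13) fit y≡11x+8 (mod 26); the inverse of 11 mod 26 is 19. Treating letters as 0–25, the rule is x ↦ 11x + 8 (mod 26).
Reversing it on rguvp: r(17)→19·(17−8)≡15=p; g(6)→19·(6−8)≡14=o; u(20)→19·(20−8)≡20=u; v(21)→19·(21−8)≡13=n; p(15)→19·(15−8)≡3=d (all mod 26).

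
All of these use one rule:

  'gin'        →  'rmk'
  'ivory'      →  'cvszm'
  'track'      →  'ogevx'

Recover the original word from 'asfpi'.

The output letters match the input read backwards, each shifted +4: gin reversed is nig. Read the word backwards and shift each letter +4.
Undoing it on asfpi: shift back: a−4=w, s−4=o, f−4=b, p−4=l, i−4=e → woble; then reverse → elbow.

elbow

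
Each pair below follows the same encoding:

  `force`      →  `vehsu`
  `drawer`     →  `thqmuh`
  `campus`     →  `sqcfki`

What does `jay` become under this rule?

zqo

Compare letters: f→v is +16, o→e is +16, r→h is +16 — a constant shift. Each letter is shifted forward by 16 in the alphabet (a Caesar shift of +16).
On jay: j+16=z, a+16=q, y+16=o.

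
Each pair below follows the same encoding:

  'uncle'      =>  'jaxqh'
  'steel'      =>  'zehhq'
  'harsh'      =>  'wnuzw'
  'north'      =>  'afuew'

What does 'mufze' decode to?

Treating letters as 0–25, the rule is x ↦ 5x + 13 (mod 26).
Undoing it on mufze: m(12)→21·(12−13)≡5=f; u(20)→21·(20−13)≡17=r; f(5)→21·(5−13)≡14=o; z(25)→21·(25−13)≡18=s; e(4)→21·(4−13)≡19=t (all mod 26).

frost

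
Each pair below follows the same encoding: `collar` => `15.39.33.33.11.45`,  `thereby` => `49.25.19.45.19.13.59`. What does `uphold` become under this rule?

51.41.25.39.33.17

c(#3)→15 and o(#15)→39: differences scale by 2, so n = 2·pos + 9. Each letter becomes 2×(its alphabet position, a=1..z=26) + 9.
For uphold: u=21→51, p=16→41, h=8→25, o=15→39, l=12→33, d=4→17.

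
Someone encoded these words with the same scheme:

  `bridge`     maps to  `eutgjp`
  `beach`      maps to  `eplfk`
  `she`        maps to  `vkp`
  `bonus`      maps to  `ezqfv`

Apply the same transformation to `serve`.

vpuyp

The shift depends on letter class: consonant b→e is +3, but vowel i→t is +11. Two shifts are in play — +11 for a/e/i/o/u, +3 for every other letter.
Applying it to serve: s(cons)+3=v, e(vowel)+11=p, r(cons)+3=u, v(cons)+3=y, e(vowel)+11=p.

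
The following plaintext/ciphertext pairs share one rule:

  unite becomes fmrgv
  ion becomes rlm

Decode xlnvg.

Each pair mirrors across the alphabet (u↔f, n↔m, i↔r): positions sum to 25. Letters are reflected about the middle of the alphabet (position → 25−position): Atbash.
Decoding xlnvg: x↔c, l↔o, n↔m, v↔e, g↔t.

comet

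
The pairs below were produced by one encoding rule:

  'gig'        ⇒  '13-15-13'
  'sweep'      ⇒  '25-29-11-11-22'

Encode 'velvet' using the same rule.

Each letter is replaced by its alphabet position (a=1..z=26) + 6.
On velvet: v=22→28, e=5→11, l=12→18, v=22→28, e=5→11, t=20→26.

28-11-18-28-11-26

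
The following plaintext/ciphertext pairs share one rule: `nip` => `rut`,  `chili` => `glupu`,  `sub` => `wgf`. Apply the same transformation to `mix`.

qub

Vowels shift forward by 12 and consonants shift forward by 4.
For mix: m(cons)+4=q, i(vowel)+12=u, x(cons)+4=b.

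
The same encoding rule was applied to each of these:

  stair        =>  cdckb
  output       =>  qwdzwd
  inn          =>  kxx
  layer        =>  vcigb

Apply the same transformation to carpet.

mcbzgd

The shift depends on letter class: consonant s→c is +10, but vowel a→c is +2. The rule splits by letter class: vowels +2, consonants +10.
Applying it to carpet: c(cons)+10=m, a(vowel)+2=c, r(cons)+10=b, p(cons)+10=z, e(vowel)+2=g, t(cons)+10=d.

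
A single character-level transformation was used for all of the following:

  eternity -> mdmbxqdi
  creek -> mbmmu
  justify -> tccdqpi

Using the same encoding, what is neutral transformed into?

The shift depends on letter class: consonant t→d is +10, but vowel e→m is +8. Vowels shift forward by 8 and consonants shift forward by 10.
On neutral: n(cons)+10=x, e(vowel)+8=m, u(vowel)+8=c, t(cons)+10=d, r(cons)+10=b, a(vowel)+8=i, l(cons)+10=v.

xmcdbiv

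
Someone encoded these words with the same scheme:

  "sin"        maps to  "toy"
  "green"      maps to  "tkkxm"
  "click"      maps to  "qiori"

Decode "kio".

ice

The output letters match the input read backwards, each shifted +6: sin reversed is nis. Read the word backwards and shift each letter +6.
Decoding kio: shift back: k−6=e, i−6=c, o−6=i → eci; then reverse → ice.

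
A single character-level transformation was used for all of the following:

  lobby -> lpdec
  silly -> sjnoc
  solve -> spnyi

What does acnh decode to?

In lobby: l→l is +0, o→p is +1, b→d is +2, b→e is +3 — the shift increases by 1 each position. The shift increases by 1 at each position, starting from +0: 0, 1, 2, ….
Reversing it on acnh: a−0=a, c−1=b, n−2=l, h−3=e.

able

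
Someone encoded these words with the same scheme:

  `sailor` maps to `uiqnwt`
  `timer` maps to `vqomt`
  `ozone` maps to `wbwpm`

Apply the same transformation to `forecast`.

The shift depends on letter class: consonant s→u is +2, but vowel a→i is +8. The rule splits by letter class: vowels +8, consonants +2.
On forecast: f(cons)+2=h, o(vowel)+8=w, r(cons)+2=t, e(vowel)+8=m, c(cons)+2=e, a(vowel)+8=i, s(cons)+2=u, t(cons)+2=v.

hwtmeiuv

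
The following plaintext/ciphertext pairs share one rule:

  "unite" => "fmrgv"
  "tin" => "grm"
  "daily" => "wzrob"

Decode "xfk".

cup

This is the alphabet-reversal cipher (Atbash): a becomes z, b becomes y, etc.
Undoing it on xfk: x↔c, f↔u, k↔p.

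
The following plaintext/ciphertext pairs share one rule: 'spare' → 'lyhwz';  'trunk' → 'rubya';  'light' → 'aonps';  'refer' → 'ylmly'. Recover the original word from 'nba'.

tug

The output letters match the input read backwards, each shifted +7: spare reversed is eraps. Read the word backwards and shift each letter +7.
Undoing it on nba: shift back: n−7=g, b−7=u, a−7=t → gut; then reverse → tug.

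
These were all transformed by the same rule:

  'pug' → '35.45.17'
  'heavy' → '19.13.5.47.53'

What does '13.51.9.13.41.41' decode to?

excess

p(#16)→35 and u(#21)→45: differences scale by 2, so n = 2·pos + 3. Each letter becomes 2×(its alphabet position, a=1..z=26) + 3.
Reversing it on 13.51.9.13.41.41: 13→(13−3)÷2=5=e, 51→(51−3)÷2=24=x, 9→(9−3)÷2=3=c, 13→(13−3)÷2=5=e, 41→(41−3)÷2=19=s, 41→(41−3)÷2=19=s.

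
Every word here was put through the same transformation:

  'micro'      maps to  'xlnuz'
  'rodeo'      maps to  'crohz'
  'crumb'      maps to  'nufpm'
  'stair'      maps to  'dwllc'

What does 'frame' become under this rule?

qulpp

A repeating key of period 2 is used — shifts +11, +3 over and over.
On frame: f+11=q, r+3=u, a+11=l, m+3=p, e+11=p.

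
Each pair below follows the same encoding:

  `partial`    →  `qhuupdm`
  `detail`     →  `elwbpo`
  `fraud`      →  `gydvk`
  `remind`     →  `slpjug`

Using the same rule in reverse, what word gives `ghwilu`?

Shifts by position in partial: pos 0: p→q (+1), pos 1: a→h (+7), pos 2: r→u (+3), pos 3: t→u (+1), pos 4: i→p (+7), pos 5: a→d (+3) — repeating every 3. The shifts repeat in a cycle of length 3: positions 0,1,… shift by +1, +7, +3, then the pattern repeats.
Decoding ghwilu: g−1=f, h−7=a, w−3=t, i−1=h, l−7=e, u−3=r.

father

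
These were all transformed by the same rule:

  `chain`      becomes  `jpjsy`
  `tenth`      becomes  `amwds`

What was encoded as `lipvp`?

eagle

The shift increases by 1 at each position, starting from +7: 7, 8, 9, ….
Undoing it on lipvp: l−7=e, i−8=a, p−9=g, v−10=l, p−11=e.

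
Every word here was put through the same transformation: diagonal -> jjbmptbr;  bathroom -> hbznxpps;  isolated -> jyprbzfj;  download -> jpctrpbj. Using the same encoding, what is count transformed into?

The shift depends on letter class: consonant d→j is +6, but vowel i→j is +1. The rule splits by letter class: vowels +1, consonants +6.
For count: c(cons)+6=i, o(vowel)+1=p, u(vowel)+1=v, n(cons)+6=t, t(cons)+6=z.

ipvtz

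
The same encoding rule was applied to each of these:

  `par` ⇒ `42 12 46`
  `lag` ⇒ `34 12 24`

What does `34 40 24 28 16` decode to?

logic

Each letter becomes 2×(its alphabet position, a=1..z=26) + 10.
Decoding 34 40 24 28 16: 34→(34−10)÷2=12=l, 40→(40−10)÷2=15=o, 24→(24−10)÷2=7=g, 28→(28−10)÷2=9=i, 16→(16−10)÷2=3=c.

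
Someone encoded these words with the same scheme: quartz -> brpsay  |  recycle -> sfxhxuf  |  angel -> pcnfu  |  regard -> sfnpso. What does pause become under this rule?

kprjf

q(16)→b(1) and u(20)→r(17) fit y≡17x+15 (mod 26); the inverse of 17 mod 26 is 23. Treating letters as 0–25, the rule is x ↦ 17x + 15 (mod 26).
Applying it to pause: p(15)→17·15+15≡10=k; a(0)→17·0+15≡15=p; u(20)→17·20+15≡17=r; s(18)→17·18+15≡9=j; e(4)→17·4+15≡5=f (all mod 26).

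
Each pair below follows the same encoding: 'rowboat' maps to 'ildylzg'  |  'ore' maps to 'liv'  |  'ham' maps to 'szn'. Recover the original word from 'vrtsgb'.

This is the alphabet-reversal cipher (Atbash): a becomes z, b becomes y, etc.
Reversing it on vrtsgb: v↔e, r↔i, t↔g, s↔h, g↔t, b↔y.

eighty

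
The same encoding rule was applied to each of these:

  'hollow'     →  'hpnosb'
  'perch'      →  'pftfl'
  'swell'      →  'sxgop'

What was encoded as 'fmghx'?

fleet

In hollow: h→h is +0, o→p is +1, l→n is +2, l→o is +3 — the shift increases by 1 each position. The shift increases by 1 at each position, starting from +0: 0, 1, 2, ….
Undoing it on fmghx: f−0=f, m−1=l, g−2=e, h−3=e, x−4=t.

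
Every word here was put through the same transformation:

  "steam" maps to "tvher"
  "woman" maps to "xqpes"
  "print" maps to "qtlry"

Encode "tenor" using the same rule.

In steam: s→t is +1, t→v is +2, e→h is +3, a→e is +4 — the shift increases by 1 each position. Each letter shifts forward by (position + 1), i.e. 1, 2, 3, … — the shift grows by one for each successive letter.
For tenor: t+1=u, e+2=g, n+3=q, o+4=s, r+5=w.

ugqsw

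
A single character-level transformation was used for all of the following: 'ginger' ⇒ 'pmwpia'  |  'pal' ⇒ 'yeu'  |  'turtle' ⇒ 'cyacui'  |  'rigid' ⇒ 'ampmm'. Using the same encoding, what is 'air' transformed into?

ema

The shift depends on letter class: consonant g→p is +9, but vowel i→m is +4. The rule splits by letter class: vowels +4, consonants +9.
For air: a(vowel)+4=e, i(vowel)+4=m, r(cons)+9=a.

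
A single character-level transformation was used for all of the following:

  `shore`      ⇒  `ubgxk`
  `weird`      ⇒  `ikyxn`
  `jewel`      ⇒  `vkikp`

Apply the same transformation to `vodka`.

lgnsw

s(18)→u(20) and h(7)→b(1) fit y≡23x+22 (mod 26); the inverse of 23 mod 26 is 17. This is an affine cipher: with a=0,…,z=25, each position x becomes (23x+22) mod 26.
For vodka: v(21)→23·21+22≡11=l; o(14)→23·14+22≡6=g; d(3)→23·3+22≡13=n; k(10)→23·10+22≡18=s; a(0)→23·0+22≡22=w (all mod 26).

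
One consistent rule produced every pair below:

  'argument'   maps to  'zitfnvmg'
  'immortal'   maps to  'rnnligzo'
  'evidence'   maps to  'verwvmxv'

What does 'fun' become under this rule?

Letters are reflected about the middle of the alphabet (position → 25−position): Atbash.
On fun: f↔u, u↔f, n↔m.

ufm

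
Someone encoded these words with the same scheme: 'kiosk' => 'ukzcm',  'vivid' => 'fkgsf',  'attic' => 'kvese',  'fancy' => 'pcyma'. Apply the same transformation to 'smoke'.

The shifts repeat in a cycle of length 3: positions 0,1,… shift by +10, +2, +11, then the pattern repeats.
For smoke: s+10=c, m+2=o, o+11=z, k+10=u, e+2=g.

cozug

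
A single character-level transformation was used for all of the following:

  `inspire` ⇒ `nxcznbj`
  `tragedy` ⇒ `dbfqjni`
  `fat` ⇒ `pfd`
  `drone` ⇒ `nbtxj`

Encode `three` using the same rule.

The shift depends on letter class: consonant n→x is +10, but vowel i→n is +5. Vowels shift forward by 5 and consonants shift forward by 10.
On three: t(cons)+10=d, h(cons)+10=r, r(cons)+10=b, e(vowel)+5=j, e(vowel)+5=j.

drbjj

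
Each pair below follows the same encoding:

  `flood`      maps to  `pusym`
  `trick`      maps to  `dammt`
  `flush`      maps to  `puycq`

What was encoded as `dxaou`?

The shifts repeat in a cycle of length 3: positions 0,1,… shift by +10, +9, +4, then the pattern repeats.
Decoding dxaou: d−10=t, x−9=o, a−4=w, o−10=e, u−9=l.

towel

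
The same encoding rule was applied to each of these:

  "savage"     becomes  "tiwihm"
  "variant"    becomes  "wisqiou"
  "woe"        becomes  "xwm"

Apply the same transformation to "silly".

Vowels shift forward by 8 and consonants shift forward by 1.
Applying it to silly: s(cons)+1=t, i(vowel)+8=q, l(cons)+1=m, l(cons)+1=m, y(cons)+1=z.

tqmmz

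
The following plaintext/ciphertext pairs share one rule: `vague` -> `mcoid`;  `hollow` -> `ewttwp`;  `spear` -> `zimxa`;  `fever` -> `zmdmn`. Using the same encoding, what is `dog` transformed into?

owl

The output letters match the input read backwards, each shifted +8: vague reversed is eugav. Read the word backwards and shift each letter +8.
Applying it to dog: reverse → god; then shift: g+8=o, o+8=w, d+8=l.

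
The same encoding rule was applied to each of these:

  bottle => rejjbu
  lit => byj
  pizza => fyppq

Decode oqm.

Every letter moves 16 places later in the alphabet, wrapping around z→a.
Undoing it on oqm: o−16=y, q−16=a, m−16=w.

yaw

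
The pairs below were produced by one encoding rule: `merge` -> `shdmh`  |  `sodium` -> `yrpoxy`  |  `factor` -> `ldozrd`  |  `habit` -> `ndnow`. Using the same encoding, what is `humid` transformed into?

Shifts by position in merge: pos 0: m→s (+6), pos 1: e→h (+3), pos 2: r→d (+12), pos 3: g→m (+6), pos 4: e→h (+3) — repeating every 3. A repeating key of period 3 is used — shifts +6, +3, +12 over and over.
Applying it to humid: h+6=n, u+3=x, m+12=y, i+6=o, d+3=g.

nxyog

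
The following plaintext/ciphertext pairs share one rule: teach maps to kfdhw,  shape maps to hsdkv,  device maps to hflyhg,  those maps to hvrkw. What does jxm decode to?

jug

The output letters match the input read backwards, each shifted +3: teach reversed is hcaet. The word is reversed, then every letter is shifted forward by 3.
Decoding jxm: shift back: j−3=g, x−3=u, m−3=j → guj; then reverse → jug.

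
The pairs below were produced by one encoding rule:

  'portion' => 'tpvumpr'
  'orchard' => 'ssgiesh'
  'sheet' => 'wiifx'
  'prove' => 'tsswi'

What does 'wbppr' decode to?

salon

Shifts by position in portion: pos 0: p→t (+4), pos 1: o→p (+1), pos 2: r→v (+4), pos 3: t→u (+1) — repeating every 2. The shifts repeat in a cycle of length 2: positions 0,1,… shift by +4, +1, then the pattern repeats.
Reversing it on wbppr: w−4=s, b−1=a, p−4=l, p−1=o, r−4=n.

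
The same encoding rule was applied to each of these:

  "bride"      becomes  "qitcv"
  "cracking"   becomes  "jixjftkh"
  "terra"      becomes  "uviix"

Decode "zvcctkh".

This is an affine cipher: with a=0,…,z=25, each position x becomes (19x+23) mod 26.
Undoing it on zvcctkh: z(25)→11·(25−23)≡22=w; v(21)→11·(21−23)≡4=e; c(2)→11·(2−23)≡3=d; c(2)→11·(2−23)≡3=d; t(19)→11·(19−23)≡8=i; k(10)→11·(10−23)≡13=n; h(7)→11·(7−23)≡6=g (all mod 26).

wedding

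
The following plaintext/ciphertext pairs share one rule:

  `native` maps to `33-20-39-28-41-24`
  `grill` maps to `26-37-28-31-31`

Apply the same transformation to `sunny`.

38-40-33-33-44

n is letter #14 and maps to 33: an offset of 19. Letters become their 1-based position plus 19 (so a→20, b→21, …).
Applying it to sunny: s=19→38, u=21→40, n=14→33, n=14→33, y=25→44.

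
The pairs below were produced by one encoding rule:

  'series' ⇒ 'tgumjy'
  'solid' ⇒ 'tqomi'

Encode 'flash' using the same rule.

gndwm

The shift increases by 1 at each position, starting from +1: 1, 2, 3, ….
For flash: f+1=g, l+2=n, a+3=d, s+4=w, h+5=m.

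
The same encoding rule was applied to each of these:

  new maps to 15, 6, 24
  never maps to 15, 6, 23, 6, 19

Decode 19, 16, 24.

The number is (letter's place in the alphabet, a=1) + 1.
Reversing it on 19, 16, 24: 19→(19−1)÷1=18=r, 16→(16−1)÷1=15=o, 24→(24−1)÷1=23=w.

row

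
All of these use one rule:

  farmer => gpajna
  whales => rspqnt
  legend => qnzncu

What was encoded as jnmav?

metro

f(5)→g(6) and a(0)→p(15) fit y≡19x+15 (mod 26); the inverse of 19 mod 26 is 11. Treating letters as 0–25, the rule is x ↦ 19x + 15 (mod 26).
Undoing it on jnmav: j(9)→11·(9−15)≡12=m; n(13)→11·(13−15)≡4=e; m(12)→11·(12−15)≡19=t; a(0)→11·(0−15)≡17=r; v(21)→11·(21−15)≡14=o (all mod 26).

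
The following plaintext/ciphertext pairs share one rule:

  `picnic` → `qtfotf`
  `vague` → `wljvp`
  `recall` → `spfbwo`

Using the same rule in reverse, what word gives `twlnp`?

slime

Shifts by position in picnic: pos 0: p→q (+1), pos 1: i→t (+11), pos 2: c→f (+3), pos 3: n→o (+1), pos 4: i→t (+11), pos 5: c→f (+3) — repeating every 3. The shifts repeat in a cycle of length 3: positions 0,1,… shift by +1, +11, +3, then the pattern repeats.
Decoding twlnp: t−1=s, w−11=l, l−3=i, n−1=m, p−11=e.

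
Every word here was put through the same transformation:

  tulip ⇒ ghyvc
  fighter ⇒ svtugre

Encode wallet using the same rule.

jnyyrg

Compare letters: t→g is +13, u→h is +13, l→y is +13 — a constant shift. This is a Caesar cipher with shift 13.
For wallet: w+13=j, a+13=n, l+13=y, l+13=y, e+13=r, t+13=g.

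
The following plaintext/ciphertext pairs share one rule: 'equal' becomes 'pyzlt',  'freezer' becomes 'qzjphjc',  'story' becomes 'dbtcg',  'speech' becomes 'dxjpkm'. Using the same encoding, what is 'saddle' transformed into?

diiotj

Shifts by position in equal: pos 0: e→p (+11), pos 1: q→y (+8), pos 2: u→z (+5), pos 3: a→l (+11), pos 4: l→t (+8) — repeating every 3. It's a Vigenère-style cipher with numeric key [11,8,5]: position i shifts by key[i mod 3].
On saddle: s+11=d, a+8=i, d+5=i, d+11=o, l+8=t, e+5=j.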